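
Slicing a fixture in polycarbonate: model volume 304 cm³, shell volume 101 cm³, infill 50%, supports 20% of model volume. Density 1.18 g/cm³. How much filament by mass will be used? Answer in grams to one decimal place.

310.7 g

Infill region: 304 − 101 → 203 cm³.
Infill volume: 0.50 × 203 → 101.5 cm³.
Support: 0.20 × 304 → 60.8 cm³.
Total extruded = 101 + 101.5 + 60.8, so 263.3 cm³.
Mass = 263.3 × 1.18 = 310.694 g.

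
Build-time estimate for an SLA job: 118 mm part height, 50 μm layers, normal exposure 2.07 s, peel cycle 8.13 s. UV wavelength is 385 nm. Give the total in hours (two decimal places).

6.69 hours

Layers = ⌈118/0.05⌉ = 2360.
Cycle time: 2.07 + 8.13 → 10.2 s.
Build time: 2360 × 10.2 s = 24072 s, i.e. 6.69 hours.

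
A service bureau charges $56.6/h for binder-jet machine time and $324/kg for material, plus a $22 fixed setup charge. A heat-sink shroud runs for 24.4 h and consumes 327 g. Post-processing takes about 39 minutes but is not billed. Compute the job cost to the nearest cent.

$1508.99

Machine cost: 56.6 × 24.4 → $1381.04.
Material cost: 324 × 327/1000 → $105.948.
Total = 1381.04 + 105.948 + 22 = 1508.988 ≈ $1508.99.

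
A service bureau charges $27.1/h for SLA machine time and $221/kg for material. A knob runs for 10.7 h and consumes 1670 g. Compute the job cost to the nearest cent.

$659.04

Machine cost = 27.1 × 10.7 = $289.97.
Material charge: 221 × 1670/1000 → $369.07.
Job cost: 289.97 + 369.07 = $659.04.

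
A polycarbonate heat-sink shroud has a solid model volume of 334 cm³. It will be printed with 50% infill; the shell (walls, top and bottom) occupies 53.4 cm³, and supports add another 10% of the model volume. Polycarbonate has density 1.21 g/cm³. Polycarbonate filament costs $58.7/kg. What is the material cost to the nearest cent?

$16.13

Infill region = 334 − 53.4, so 280.6 cm³.
Infill deposited = 0.50 × 280.6, so 140.3 cm³.
Support = 0.10 × 334 = 33.4 cm³.
Total extruded: 53.4 + 140.3 + 33.4 → 227.1 cm³.
Mass: 227.1 × 1.21 → 274.791 g.
At $58.7/kg: 274.791/1000 × 58.7 = $16.13.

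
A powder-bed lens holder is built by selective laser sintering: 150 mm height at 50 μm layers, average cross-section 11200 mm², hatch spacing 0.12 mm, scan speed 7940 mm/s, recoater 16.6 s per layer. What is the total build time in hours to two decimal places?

23.63 hours

Number of layers: 150 / 0.05 → 3000 (rounded up).
Scan path per layer = 11200 / 0.12, so 93333.3 mm.
Laser time per layer = 93333.3 / 7940, so 11.7548 s.
Layer cycle: 11.7548 + 16.6 → 28.3548 s.
Build time = 3000 × 28.3548 = 85064.4 s = 23.63 hours.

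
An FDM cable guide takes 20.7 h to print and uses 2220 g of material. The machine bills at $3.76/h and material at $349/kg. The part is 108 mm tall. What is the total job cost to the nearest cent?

$852.61

Time charge: 3.76 × 20.7 → $77.832.
Material charge = 349 × 2220/1000, so $774.78.
Total = 77.832 + 774.78 = 852.612 ≈ $852.61.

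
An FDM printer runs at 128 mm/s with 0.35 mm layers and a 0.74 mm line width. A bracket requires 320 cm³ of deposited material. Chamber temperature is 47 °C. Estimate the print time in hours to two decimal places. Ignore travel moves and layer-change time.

Line area = 0.35 × 0.74, so 0.259 mm².
Path length: 320000 mm³ / 0.259 mm² → 1235521.2 mm.
Time extruding: 1235521.2 / 128 → 9652.5 s.
In the requested units: 9652.5 s = 2.68 hours.

2.68 hours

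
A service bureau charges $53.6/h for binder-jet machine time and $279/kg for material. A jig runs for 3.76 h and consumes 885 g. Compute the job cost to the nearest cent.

$448.45

Time charge: 53.6 × 3.76 → $201.536.
Feedstock cost = 279 × 885/1000 = $246.915.
Total = 201.536 + 246.915 = 448.451 ≈ $448.45.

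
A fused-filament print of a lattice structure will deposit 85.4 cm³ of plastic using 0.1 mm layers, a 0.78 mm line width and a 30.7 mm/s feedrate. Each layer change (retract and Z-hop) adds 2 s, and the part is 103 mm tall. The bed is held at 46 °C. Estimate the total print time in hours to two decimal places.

Line area = 0.1 × 0.78, so 0.078 mm².
Total extruded path = 85400/0.078 = 1094871.8 mm.
Extrusion time = 1094871.8 / 30.7, so 35663.6 s.
Number of layers: 103 / 0.1 → 1030 (rounded up).
Non-print overhead = 1030 × 2, so 2060 s.
Altogether 35663.6 + 2060 = 37723.6 s, i.e. 10.48 hours.

10.48 hours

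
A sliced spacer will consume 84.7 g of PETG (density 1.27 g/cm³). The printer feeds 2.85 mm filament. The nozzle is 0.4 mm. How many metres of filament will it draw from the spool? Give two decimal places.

Extruded volume: 84.7/1.27 = 66.6929 cm³ (66692.9 mm³).
Cross-section of 2.85 mm filament: π·(2.85/2)² = 6.3794 mm².
L = V/A = 66692.9/6.3794 = 10454.42 mm → 10.45 m.

10.45 m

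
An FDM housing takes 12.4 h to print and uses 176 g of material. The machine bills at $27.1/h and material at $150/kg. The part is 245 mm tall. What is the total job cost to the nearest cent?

Time charge = 27.1 × 12.4, so $336.04.
Material cost = 150 × 176/1000 = $26.40.
Total = 336.04 + 26.40 = $362.44.

$362.44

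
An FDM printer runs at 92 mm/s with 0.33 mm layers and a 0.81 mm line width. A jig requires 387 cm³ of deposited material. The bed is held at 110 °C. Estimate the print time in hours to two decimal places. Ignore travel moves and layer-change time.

4.37 hours

Extrusion cross-section: 0.33 × 0.81 → 0.2673 mm².
Path length: 387000 mm³ / 0.2673 mm² → 1447811.4 mm.
Time extruding = 1447811.4 / 92, so 15737.1 s.
Converting: 15737.1 s = 4.37 hours.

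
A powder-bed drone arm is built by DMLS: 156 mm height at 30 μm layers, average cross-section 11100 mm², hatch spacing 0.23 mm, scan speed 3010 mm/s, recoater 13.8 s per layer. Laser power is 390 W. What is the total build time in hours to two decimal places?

Layers = ⌈156/0.03⌉ = 5200.
Per-layer scan distance = 11100 / 0.23, so 48260.9 mm.
Scan time per layer = 48260.9 / 3010, so 16.0335 s.
Per-layer time = 16.0335 + 13.8 = 29.8335 s.
Total: 5200 × 29.8335 s = 155134.2 s → 43.09 hours.

43.09 hours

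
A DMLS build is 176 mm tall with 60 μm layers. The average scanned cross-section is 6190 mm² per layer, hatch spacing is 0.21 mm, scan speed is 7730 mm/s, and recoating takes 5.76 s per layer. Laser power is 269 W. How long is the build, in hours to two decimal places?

Number of layers: 176 / 0.06 → 2934 (rounded up).
Hatch length per layer = 6190 / 0.21 = 29476.2 mm.
Laser time per layer = 29476.2 / 7730, so 3.8132 s.
Layer cycle = 3.8132 + 5.76 = 9.5732 s.
Total: 2934 × 9.5732 s = 28087.7688 s → 7.80 hours.

7.80 hours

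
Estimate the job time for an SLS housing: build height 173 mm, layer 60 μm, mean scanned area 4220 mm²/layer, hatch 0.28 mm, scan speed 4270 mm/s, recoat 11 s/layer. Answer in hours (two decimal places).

Number of layers: 173 / 0.06 → 2884 (rounded up).
Scan path per layer: 4220 / 0.28 → 15071.4 mm.
Scan time per layer: 15071.4 / 4270 → 3.5296 s.
Layer cycle = 3.5296 + 11 = 14.5296 s.
Build time = 2884 × 14.5296 = 41903.3664 s = 11.64 hours.

11.64 hours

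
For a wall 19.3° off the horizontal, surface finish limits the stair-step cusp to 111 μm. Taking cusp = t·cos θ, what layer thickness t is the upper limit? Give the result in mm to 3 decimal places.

cos(19.3°) = 0.9438; t_max = 0.111/0.9438 = 0.118 mm.

0.118 mm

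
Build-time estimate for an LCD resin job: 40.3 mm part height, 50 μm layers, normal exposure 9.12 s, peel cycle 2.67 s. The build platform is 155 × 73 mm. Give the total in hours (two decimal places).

Layers = ⌈40.3/0.05⌉ = 806.
Each layer takes: 9.12 + 2.67 → 11.79 s.
Total = 806 × 11.79 = 9502.74 s = 2.64 hours.

2.64 hours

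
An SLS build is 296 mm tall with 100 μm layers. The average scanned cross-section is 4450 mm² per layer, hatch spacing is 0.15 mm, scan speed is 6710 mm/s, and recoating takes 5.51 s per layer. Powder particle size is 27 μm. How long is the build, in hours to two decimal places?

8.17 hours

Number of layers: 296 / 0.1 → 2960 (rounded up).
Hatch length per layer = 4450 / 0.15, so 29666.7 mm.
Scan time per layer = 29666.7 / 6710, so 4.4213 s.
Layer cycle = 4.4213 + 5.51 = 9.9313 s.
Build time = 2960 × 9.9313 = 29396.648 s = 8.17 hours.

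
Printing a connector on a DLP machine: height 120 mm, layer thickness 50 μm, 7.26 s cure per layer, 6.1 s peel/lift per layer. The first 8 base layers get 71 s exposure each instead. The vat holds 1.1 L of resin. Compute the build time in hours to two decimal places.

9.05 hours

Number of layers: 120 / 0.05 → 2400 (rounded up).
Base layers = 8 × (71 + 6.1) = 616.8 s.
Normal layers = 2392 × (7.26 + 6.1), so 31957.12 s.
Sum: 616.8 + 31957.12 = 32573.92 s → 9.05 hours.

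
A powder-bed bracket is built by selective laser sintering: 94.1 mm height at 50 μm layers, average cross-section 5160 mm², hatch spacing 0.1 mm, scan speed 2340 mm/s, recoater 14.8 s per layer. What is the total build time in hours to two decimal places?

Layers = ⌈94.1/0.05⌉ = 1882.
Per-layer scan distance: 5160 / 0.1 → 51600 mm.
Laser time per layer = 51600 / 2340, so 22.0513 s.
Per-layer time: 22.0513 + 14.8 → 36.8513 s.
1882 layers × 36.8513 s/layer = 69354.1466 s, i.e. 19.27 hours.

19.27 hours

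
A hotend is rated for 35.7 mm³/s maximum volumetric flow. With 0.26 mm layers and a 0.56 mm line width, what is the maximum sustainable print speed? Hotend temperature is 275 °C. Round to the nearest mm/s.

Extrusion cross-section: 0.26 × 0.56 → 0.1456 mm².
v_max = Q/A = 35.7/0.1456 = 245.19 mm/s → 245 mm/s.

245 mm/s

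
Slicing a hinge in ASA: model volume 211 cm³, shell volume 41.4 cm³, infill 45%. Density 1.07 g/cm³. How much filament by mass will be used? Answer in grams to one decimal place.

Interior volume = 211 − 41.4, so 169.6 cm³.
Infill volume: 0.45 × 169.6 → 76.32 cm³.
Total extruded = 41.4 + 76.32 = 117.72 cm³.
Mass = 117.72 × 1.07 = 125.9604 g.

126.0 g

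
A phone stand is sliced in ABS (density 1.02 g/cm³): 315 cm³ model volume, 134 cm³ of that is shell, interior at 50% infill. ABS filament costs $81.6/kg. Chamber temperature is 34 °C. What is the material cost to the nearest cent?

$18.69

Volume inside the shell: 315 − 134 → 181 cm³.
Infill volume = 0.50 × 181, so 90.5 cm³.
Total extruded = 134 + 90.5, so 224.5 cm³.
Mass: 224.5 × 1.02 → 228.99 g.
Cost = 228.99 g / 1000 × $81.6/kg = $18.69.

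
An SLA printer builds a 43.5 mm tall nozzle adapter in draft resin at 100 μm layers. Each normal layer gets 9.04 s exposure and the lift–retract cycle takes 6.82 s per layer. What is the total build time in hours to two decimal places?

Layer count = ceil(43.5 / 0.1) = 435.
Each layer takes = 9.04 + 6.82, so 15.86 s.
Total = 435 × 15.86 = 6899.1 s = 1.92 hours.

1.92 hours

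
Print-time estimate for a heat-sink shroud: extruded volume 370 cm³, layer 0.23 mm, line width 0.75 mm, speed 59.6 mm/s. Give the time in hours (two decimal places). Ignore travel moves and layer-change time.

Extrusion cross-section = 0.23 × 0.75, so 0.1725 mm².
Toolpath length = 370 cm³ / 0.1725 mm² = 370000 / 0.1725 = 2144927.5 mm.
Extrusion time = 2144927.5 / 59.6, so 35988.7 s.
That's 35988.7 s → 10.00 hours.

10.00 hours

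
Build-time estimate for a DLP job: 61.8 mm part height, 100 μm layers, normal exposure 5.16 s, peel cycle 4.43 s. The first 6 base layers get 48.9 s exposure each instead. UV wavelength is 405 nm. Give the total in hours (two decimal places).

1.72 hours

Number of layers: 61.8 / 0.1 → 618 (rounded up).
Burn-in layers = 6 × (48.9 + 4.43), so 319.98 s.
Remaining layers = 612 × (5.16 + 4.43), so 5869.08 s.
Sum: 319.98 + 5869.08 = 6189.06 s → 1.72 hours.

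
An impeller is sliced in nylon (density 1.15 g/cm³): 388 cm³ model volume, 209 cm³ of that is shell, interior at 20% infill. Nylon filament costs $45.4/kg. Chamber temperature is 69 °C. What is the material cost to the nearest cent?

Volume inside the shell = 388 − 209, so 179 cm³.
Infill volume: 0.20 × 179 → 35.8 cm³.
Total extruded = 209 + 35.8, so 244.8 cm³.
Mass = 244.8 × 1.15 = 281.52 g.
Cost = 281.52 g / 1000 × $45.4/kg = $12.78.

$12.78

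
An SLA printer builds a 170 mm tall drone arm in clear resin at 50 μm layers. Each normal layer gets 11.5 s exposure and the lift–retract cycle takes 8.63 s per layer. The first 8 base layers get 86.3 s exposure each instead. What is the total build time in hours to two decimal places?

Number of layers: 170 / 0.05 → 3400 (rounded up).
Burn-in layers = 8 × (86.3 + 8.63) = 759.44 s.
Normal layers: 3392 × (11.5 + 8.63) → 68280.96 s.
Total = 759.44 + 68280.96 = 69040.4 s = 19.18 hours.

19.18 hours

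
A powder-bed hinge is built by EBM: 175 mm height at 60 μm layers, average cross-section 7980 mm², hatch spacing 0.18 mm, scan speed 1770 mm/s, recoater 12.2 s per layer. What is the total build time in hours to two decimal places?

Layer count = ceil(175 / 0.06) = 2917.
Per-layer scan distance = 7980 / 0.18, so 44333.3 mm.
Per-layer scan time: 44333.3 / 1770 → 25.0471 s.
Time per layer = 25.0471 + 12.2, so 37.2471 s.
Build time = 2917 × 37.2471 = 108649.7907 s = 30.18 hours.

30.18 hours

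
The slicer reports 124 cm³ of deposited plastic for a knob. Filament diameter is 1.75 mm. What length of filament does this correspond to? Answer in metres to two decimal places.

A = π r² = π × 0.875² = 2.4053 mm².
Length = 124 cm³ / 2.4053 mm² = 124000 / 2.4053 = 51552.82 mm = 51.55 m.

51.55 m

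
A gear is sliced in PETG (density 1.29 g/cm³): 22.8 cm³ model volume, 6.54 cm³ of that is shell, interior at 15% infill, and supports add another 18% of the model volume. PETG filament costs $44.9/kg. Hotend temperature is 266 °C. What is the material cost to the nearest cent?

$0.76

Interior volume = 22.8 − 6.54, so 16.26 cm³.
Deposited infill = 0.15 × 16.26, so 2.439 cm³.
Support: 0.18 × 22.8 → 4.104 cm³.
Total printed volume = 6.54 + 2.439 + 4.104, so 13.083 cm³.
Mass: 13.083 × 1.29 → 16.87707 g.
Cost = 16.87707 g / 1000 × $44.9/kg = $0.76.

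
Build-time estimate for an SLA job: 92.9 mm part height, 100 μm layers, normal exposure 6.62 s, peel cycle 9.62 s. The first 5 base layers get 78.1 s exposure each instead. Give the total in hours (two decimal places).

Layers = ⌈92.9/0.1⌉ = 929.
Bottom layers = 5 × (78.1 + 9.62) = 438.6 s.
Normal layers: 924 × (6.62 + 9.62) → 15005.76 s.
Sum: 438.6 + 15005.76 = 15444.36 s → 4.29 hours.

4.29 hours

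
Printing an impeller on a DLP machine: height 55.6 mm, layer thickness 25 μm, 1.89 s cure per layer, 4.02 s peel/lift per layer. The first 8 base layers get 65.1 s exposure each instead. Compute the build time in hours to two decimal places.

Layer count = ceil(55.6 / 0.025) = 2224.
Bottom layers: 8 × (65.1 + 4.02) → 552.96 s.
Remaining layers = 2216 × (1.89 + 4.02), so 13096.56 s.
Sum: 552.96 + 13096.56 = 13649.52 s → 3.79 hours.

3.79 hours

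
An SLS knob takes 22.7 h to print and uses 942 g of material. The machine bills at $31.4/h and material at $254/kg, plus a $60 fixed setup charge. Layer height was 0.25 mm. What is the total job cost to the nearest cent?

Machine-time cost: 31.4 × 22.7 → $712.78.
Material charge: 254 × 942/1000 → $239.268.
Total = 712.78 + 239.268 + 60 = 1012.048 ≈ $1012.05.

$1012.05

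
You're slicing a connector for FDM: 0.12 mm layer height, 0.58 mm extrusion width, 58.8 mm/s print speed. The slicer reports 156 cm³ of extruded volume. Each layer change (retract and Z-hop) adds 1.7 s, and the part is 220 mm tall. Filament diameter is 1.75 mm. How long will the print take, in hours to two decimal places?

11.45 hours

Bead cross-section = 0.12 × 0.58, so 0.0696 mm².
Toolpath length = 156 cm³ / 0.0696 mm² = 156000 / 0.0696 = 2241379.3 mm.
Time extruding = 2241379.3 / 58.8, so 38118.7 s.
Number of layers: 220 / 0.12 → 1834 (rounded up).
Non-print overhead: 1834 × 1.7 → 3117.8 s.
Total = 38118.7 + 3117.8 = 41236.5 s = 11.45 hours.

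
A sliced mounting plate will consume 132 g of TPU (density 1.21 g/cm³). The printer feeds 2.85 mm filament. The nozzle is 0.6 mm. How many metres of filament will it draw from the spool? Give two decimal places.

Volume = 132 g / 1.21 g·cm⁻³ = 109.0909 cm³ = 109090.9 mm³.
Filament cross-section = π × (2.85/2)² = 6.3794 mm².
L = V/A = 109090.9/6.3794 = 17100.5 mm → 17.10 m.

17.10 m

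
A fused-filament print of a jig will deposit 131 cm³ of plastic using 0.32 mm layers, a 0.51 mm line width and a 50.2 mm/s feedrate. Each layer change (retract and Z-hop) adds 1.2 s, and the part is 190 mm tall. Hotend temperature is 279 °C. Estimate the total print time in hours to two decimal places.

4.64 hours

Line area = 0.32 × 0.51, so 0.1632 mm².
Total extruded path = 131000/0.1632 = 802696.1 mm.
Print-move time = 802696.1 / 50.2, so 15990 s.
Layer count = ceil(190 / 0.32) = 594.
Layer-change overhead = 594 × 1.2 = 712.8 s.
Total = 15990 + 712.8 = 16702.8 s = 4.64 hours.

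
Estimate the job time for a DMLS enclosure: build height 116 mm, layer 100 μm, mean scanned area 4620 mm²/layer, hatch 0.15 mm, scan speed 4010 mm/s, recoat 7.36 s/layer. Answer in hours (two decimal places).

4.85 hours

Layer count = ceil(116 / 0.1) = 1160.
Per-layer scan distance = 4620 / 0.15, so 30800 mm.
Per-layer scan time: 30800 / 4010 → 7.6808 s.
Layer cycle = 7.6808 + 7.36 = 15.0408 s.
1160 layers × 15.0408 s/layer = 17447.328 s, i.e. 4.85 hours.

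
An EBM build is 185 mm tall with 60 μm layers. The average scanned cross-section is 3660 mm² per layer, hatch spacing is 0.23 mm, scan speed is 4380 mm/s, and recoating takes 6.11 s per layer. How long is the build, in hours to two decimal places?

Layers = ⌈185/0.06⌉ = 3084.
Per-layer scan distance = 3660 / 0.23, so 15913 mm.
Beam time per layer: 15913 / 4380 → 3.6331 s.
Layer cycle = 3.6331 + 6.11, so 9.7431 s.
Total: 3084 × 9.7431 s = 30047.7204 s → 8.35 hours.

8.35 hours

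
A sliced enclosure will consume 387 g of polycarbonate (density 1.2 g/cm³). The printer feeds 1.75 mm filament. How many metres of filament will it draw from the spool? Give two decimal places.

Extruded volume: 387/1.2 = 322.5 cm³ (322500 mm³).
A = π r² = π × 0.875² = 2.4053 mm².
Length = 322500 / 2.4053 = 134078.91 mm = 134.08 m.

134.08 m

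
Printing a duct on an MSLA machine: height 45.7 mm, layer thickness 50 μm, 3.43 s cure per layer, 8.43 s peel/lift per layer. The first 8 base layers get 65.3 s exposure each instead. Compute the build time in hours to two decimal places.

Layers = ⌈45.7/0.05⌉ = 914.
Burn-in layers = 8 × (65.3 + 8.43) = 589.84 s.
Remaining layers = 906 × (3.43 + 8.43) = 10745.16 s.
Total = 589.84 + 10745.16 = 11335 s = 3.15 hours.

3.15 hours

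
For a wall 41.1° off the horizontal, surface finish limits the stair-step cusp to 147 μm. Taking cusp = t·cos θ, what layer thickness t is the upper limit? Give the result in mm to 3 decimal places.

0.195 mm

t = h_c / cos θ = 0.147 / 0.7536 = 0.195 mm.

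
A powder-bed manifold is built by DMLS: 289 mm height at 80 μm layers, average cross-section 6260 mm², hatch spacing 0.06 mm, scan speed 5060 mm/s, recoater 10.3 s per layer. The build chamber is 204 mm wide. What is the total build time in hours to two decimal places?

31.03 hours

Layer count = ceil(289 / 0.08) = 3613.
Hatch length per layer = 6260 / 0.06, so 104333.3 mm.
Per-layer scan time = 104333.3 / 5060, so 20.6192 s.
Layer cycle = 20.6192 + 10.3 = 30.9192 s.
Total: 3613 × 30.9192 s = 111711.0696 s → 31.03 hours.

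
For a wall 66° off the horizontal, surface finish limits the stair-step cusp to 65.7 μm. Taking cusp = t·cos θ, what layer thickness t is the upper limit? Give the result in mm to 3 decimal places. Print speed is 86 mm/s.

Layer height = cusp / cos(66°) = 0.0657 / 0.4067 = 0.162 mm.

0.162 mm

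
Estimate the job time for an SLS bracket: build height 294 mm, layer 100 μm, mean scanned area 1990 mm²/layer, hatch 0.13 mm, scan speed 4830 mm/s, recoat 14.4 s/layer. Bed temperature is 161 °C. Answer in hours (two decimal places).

Layers = ⌈294/0.1⌉ = 2940.
Hatch length per layer: 1990 / 0.13 → 15307.7 mm.
Scan time per layer = 15307.7 / 4830 = 3.1693 s.
Time per layer = 3.1693 + 14.4, so 17.5693 s.
2940 layers × 17.5693 s/layer = 51653.742 s, i.e. 14.35 hours.

14.35 hours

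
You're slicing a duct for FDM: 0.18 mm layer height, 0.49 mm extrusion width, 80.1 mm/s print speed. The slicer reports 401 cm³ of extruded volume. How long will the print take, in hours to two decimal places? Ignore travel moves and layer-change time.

15.77 hours

Line area: 0.18 × 0.49 → 0.0882 mm².
Path length: 401000 mm³ / 0.0882 mm² → 4546485.3 mm.
Print-move time: 4546485.3 / 80.1 → 56760.1 s.
That's 56760.1 s → 15.77 hours.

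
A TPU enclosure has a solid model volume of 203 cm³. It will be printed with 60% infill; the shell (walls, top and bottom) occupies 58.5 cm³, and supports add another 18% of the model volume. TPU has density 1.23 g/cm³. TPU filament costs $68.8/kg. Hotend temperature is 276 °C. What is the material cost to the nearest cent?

Interior volume: 203 − 58.5 → 144.5 cm³.
Deposited infill = 0.60 × 144.5 = 86.7 cm³.
Support: 0.18 × 203 → 36.54 cm³.
Total printed volume = 58.5 + 86.7 + 36.54, so 181.74 cm³.
Mass = 181.74 × 1.23, so 223.5402 g.
At $68.8/kg: 223.5402/1000 × 68.8 = $15.38.

$15.38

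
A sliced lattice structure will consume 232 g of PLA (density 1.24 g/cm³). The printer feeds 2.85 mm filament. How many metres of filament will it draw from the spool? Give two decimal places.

Volume = 232 g / 1.24 g·cm⁻³ = 187.0968 cm³ = 187096.8 mm³.
Cross-section of 2.85 mm filament: π·(2.85/2)² = 6.3794 mm².
L = V/A = 187096.8/6.3794 = 29328.28 mm → 29.33 m.

29.33 m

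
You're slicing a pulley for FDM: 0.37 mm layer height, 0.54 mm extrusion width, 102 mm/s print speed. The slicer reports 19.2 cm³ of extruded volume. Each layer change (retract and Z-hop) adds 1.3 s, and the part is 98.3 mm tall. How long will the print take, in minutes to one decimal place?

21.5 minutes

Bead cross-section: 0.37 × 0.54 → 0.1998 mm².
Toolpath length = 19.2 cm³ / 0.1998 mm² = 19200 / 0.1998 = 96096.1 mm.
Extrusion time: 96096.1 / 102 → 942.1 s.
Layers = ⌈98.3/0.37⌉ = 266.
Z-hop total = 266 × 1.3 = 345.8 s.
Total = 942.1 + 345.8 = 1287.9 s = 21.5 minutes.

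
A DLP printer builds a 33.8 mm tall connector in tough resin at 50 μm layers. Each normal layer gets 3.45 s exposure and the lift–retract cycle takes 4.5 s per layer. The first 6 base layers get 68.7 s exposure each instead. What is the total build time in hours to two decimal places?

1.60 hours

Layers = ⌈33.8/0.05⌉ = 676.
Base layers = 6 × (68.7 + 4.5) = 439.2 s.
Regular layers = 670 × (3.45 + 4.5) = 5326.5 s.
Sum: 439.2 + 5326.5 = 5765.7 s → 1.60 hours.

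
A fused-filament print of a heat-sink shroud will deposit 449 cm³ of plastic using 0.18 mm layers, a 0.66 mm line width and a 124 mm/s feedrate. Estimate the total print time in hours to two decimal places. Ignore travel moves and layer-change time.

Line area = 0.18 × 0.66 = 0.1188 mm².
Toolpath length = 449 cm³ / 0.1188 mm² = 449000 / 0.1188 = 3779461.3 mm.
Print-move time = 3779461.3 / 124, so 30479.5 s.
Converting: 30479.5 s = 8.47 hours.

8.47 hours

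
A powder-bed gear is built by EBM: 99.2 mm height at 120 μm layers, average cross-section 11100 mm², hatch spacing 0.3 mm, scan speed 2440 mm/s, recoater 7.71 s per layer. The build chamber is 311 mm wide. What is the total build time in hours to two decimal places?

5.25 hours

Layer count = ceil(99.2 / 0.12) = 827.
Hatch length per layer: 11100 / 0.3 → 37000 mm.
Beam time per layer = 37000 / 2440, so 15.1639 s.
Per-layer time: 15.1639 + 7.71 → 22.8739 s.
Build time = 827 × 22.8739 = 18916.7153 s = 5.25 hours.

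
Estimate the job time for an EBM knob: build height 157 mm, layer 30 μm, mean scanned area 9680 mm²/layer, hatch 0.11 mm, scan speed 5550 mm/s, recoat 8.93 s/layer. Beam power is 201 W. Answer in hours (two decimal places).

36.04 hours

Number of layers: 157 / 0.03 → 5234 (rounded up).
Scan path per layer = 9680 / 0.11, so 88000 mm.
Beam time per layer: 88000 / 5550 → 15.8559 s.
Layer cycle = 15.8559 + 8.93, so 24.7859 s.
5234 layers × 24.7859 s/layer = 129729.4006 s, i.e. 36.04 hours.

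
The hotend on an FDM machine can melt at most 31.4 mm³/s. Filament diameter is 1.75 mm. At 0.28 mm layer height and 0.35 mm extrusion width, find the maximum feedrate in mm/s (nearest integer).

320 mm/s

A = 0.28 × 0.35 = 0.098 mm².
Max speed = 31.4 / 0.098 = 320.41 ≈ 320 mm/s.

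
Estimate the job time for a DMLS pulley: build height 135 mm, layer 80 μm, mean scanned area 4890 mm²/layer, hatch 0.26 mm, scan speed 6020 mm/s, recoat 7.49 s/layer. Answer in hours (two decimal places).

Layer count = ceil(135 / 0.08) = 1688.
Scan path per layer = 4890 / 0.26, so 18807.7 mm.
Laser time per layer: 18807.7 / 6020 → 3.1242 s.
Layer cycle = 3.1242 + 7.49, so 10.6142 s.
Total: 1688 × 10.6142 s = 17916.7696 s → 4.98 hours.

4.98 hours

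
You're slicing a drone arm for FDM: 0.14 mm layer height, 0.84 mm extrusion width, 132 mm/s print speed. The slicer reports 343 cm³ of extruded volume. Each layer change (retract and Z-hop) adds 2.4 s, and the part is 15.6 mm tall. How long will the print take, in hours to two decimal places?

6.21 hours

Extrusion cross-section = 0.14 × 0.84 = 0.1176 mm².
Path length: 343000 mm³ / 0.1176 mm² → 2916666.7 mm.
Extrusion time: 2916666.7 / 132 → 22096 s.
Number of layers: 15.6 / 0.14 → 112 (rounded up).
Non-print overhead: 112 × 2.4 → 268.8 s.
Altogether 22096 + 268.8 = 22364.8 s, i.e. 6.21 hours.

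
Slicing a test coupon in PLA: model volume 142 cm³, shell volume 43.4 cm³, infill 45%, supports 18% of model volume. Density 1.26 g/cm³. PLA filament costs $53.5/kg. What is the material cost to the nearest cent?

$7.64

Volume inside the shell: 142 − 43.4 → 98.6 cm³.
Deposited infill = 0.45 × 98.6 = 44.37 cm³.
Support = 0.18 × 142 = 25.56 cm³.
Deposited volume = 43.4 + 44.37 + 25.56 = 113.33 cm³.
Mass = 113.33 × 1.26, so 142.7958 g.
At $53.5/kg: 142.7958/1000 × 53.5 = $7.64.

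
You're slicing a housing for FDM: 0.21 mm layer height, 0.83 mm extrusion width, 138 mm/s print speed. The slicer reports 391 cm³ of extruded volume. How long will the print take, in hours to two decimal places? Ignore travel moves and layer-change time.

Line area: 0.21 × 0.83 → 0.1743 mm².
Toolpath length = 391 cm³ / 0.1743 mm² = 391000 / 0.1743 = 2243258.7 mm.
Extrusion time = 2243258.7 / 138, so 16255.5 s.
In the requested units: 16255.5 s = 4.52 hours.

4.52 hours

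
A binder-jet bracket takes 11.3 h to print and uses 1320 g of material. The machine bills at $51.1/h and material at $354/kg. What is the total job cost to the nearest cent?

$1044.71

Machine cost = 51.1 × 11.3, so $577.43.
Feedstock cost: 354 × 1320/1000 → $467.28.
Total = 577.43 + 467.28 = $1044.71.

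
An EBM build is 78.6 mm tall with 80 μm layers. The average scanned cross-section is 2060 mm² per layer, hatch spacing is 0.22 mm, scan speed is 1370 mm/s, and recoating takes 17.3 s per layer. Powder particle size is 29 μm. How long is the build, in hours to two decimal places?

Number of layers: 78.6 / 0.08 → 983 (rounded up).
Scan path per layer = 2060 / 0.22 = 9363.6 mm.
Scan time per layer = 9363.6 / 1370, so 6.8347 s.
Layer cycle = 6.8347 + 17.3, so 24.1347 s.
983 layers × 24.1347 s/layer = 23724.4101 s, i.e. 6.59 hours.

6.59 hours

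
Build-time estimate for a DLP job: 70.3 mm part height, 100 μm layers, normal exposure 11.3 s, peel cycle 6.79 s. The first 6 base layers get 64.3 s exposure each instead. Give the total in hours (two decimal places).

Layers = ⌈70.3/0.1⌉ = 703.
Bottom layers: 6 × (64.3 + 6.79) → 426.54 s.
Normal layers: 697 × (11.3 + 6.79) → 12608.73 s.
Sum: 426.54 + 12608.73 = 13035.27 s → 3.62 hours.

3.62 hours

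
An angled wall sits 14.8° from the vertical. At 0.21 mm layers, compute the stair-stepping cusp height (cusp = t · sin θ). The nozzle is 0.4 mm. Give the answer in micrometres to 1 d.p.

Cusp = layer height × sin(14.8°) = 0.21 × 0.2554 = 0.053634 mm = 53.6 μm.

53.6 μm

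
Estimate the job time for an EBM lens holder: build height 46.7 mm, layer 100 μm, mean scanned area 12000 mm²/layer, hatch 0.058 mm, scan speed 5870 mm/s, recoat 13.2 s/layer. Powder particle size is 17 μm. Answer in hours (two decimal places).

Layers = ⌈46.7/0.1⌉ = 467.
Scan path per layer = 12000 / 0.058, so 206896.6 mm.
Beam time per layer: 206896.6 / 5870 → 35.2464 s.
Layer cycle = 35.2464 + 13.2 = 48.4464 s.
Total: 467 × 48.4464 s = 22624.4688 s → 6.28 hours.

6.28 hours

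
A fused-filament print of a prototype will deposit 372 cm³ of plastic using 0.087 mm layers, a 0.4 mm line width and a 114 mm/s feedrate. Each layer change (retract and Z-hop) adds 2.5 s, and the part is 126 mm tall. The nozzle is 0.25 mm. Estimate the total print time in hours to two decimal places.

27.05 hours

Line area = 0.087 × 0.4, so 0.0348 mm².
Total extruded path = 372000/0.0348 = 10689655.2 mm.
Extrusion time = 10689655.2 / 114, so 93768.9 s.
Number of layers: 126 / 0.087 → 1449 (rounded up).
Z-hop total: 1449 × 2.5 → 3622.5 s.
Total = 93768.9 + 3622.5 = 97391.4 s = 27.05 hours.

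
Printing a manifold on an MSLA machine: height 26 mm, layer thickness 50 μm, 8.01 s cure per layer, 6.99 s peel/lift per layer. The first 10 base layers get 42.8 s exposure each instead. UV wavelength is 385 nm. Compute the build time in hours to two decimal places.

Number of layers: 26 / 0.05 → 520 (rounded up).
Base layers = 10 × (42.8 + 6.99), so 497.9 s.
Normal layers: 510 × (8.01 + 6.99) → 7650 s.
Sum: 497.9 + 7650 = 8147.9 s → 2.26 hours.

2.26 hours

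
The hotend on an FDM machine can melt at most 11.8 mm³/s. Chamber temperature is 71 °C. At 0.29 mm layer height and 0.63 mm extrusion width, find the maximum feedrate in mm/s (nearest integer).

A = 0.29 × 0.63, so 0.1827 mm².
Max speed = 11.8 / 0.1827 = 64.59 ≈ 65 mm/s.

65 mm/s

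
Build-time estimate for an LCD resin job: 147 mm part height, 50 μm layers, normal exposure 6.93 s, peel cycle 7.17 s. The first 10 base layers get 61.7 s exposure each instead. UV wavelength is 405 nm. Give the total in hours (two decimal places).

Number of layers: 147 / 0.05 → 2940 (rounded up).
Base layers = 10 × (61.7 + 7.17) = 688.7 s.
Remaining layers: 2930 × (6.93 + 7.17) → 41313 s.
Sum: 688.7 + 41313 = 42001.7 s → 11.67 hours.

11.67 hours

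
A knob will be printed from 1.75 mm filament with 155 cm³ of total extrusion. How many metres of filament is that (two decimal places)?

Filament cross-section = π × (1.75/2)² = 2.4053 mm².
Length = 155 cm³ / 2.4053 mm² = 155000 / 2.4053 = 64441.03 mm = 64.44 m.

64.44 m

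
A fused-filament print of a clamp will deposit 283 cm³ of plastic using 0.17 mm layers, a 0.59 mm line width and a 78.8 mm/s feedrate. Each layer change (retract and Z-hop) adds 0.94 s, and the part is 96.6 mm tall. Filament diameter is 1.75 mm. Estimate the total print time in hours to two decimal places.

Bead cross-section = 0.17 × 0.59, so 0.1003 mm².
Toolpath length = 283 cm³ / 0.1003 mm² = 283000 / 0.1003 = 2821535.4 mm.
Time extruding = 2821535.4 / 78.8, so 35806.3 s.
Layer count = ceil(96.6 / 0.17) = 569.
Non-print overhead = 569 × 0.94, so 534.86 s.
Altogether 35806.3 + 534.86 = 36341.16 s, i.e. 10.09 hours.

10.09 hours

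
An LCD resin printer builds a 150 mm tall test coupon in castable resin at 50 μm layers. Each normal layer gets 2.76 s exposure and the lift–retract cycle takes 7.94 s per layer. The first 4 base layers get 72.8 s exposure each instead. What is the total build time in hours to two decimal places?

8.99 hours

Layers = ⌈150/0.05⌉ = 3000.
Bottom layers: 4 × (72.8 + 7.94) → 322.96 s.
Remaining layers = 2996 × (2.76 + 7.94) = 32057.2 s.
Total = 322.96 + 32057.2 = 32380.16 s = 8.99 hours.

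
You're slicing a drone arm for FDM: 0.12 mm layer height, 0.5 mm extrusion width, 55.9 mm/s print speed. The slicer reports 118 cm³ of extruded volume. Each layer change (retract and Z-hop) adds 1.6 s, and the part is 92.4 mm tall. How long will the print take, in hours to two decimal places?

10.11 hours

Extrusion cross-section: 0.12 × 0.5 → 0.06 mm².
Path length: 118000 mm³ / 0.06 mm² → 1966666.7 mm.
Extrusion time: 1966666.7 / 55.9 → 35181.9 s.
Layer count = ceil(92.4 / 0.12) = 770.
Non-print overhead = 770 × 1.6 = 1232 s.
Altogether 35181.9 + 1232 = 36413.9 s, i.e. 10.11 hours.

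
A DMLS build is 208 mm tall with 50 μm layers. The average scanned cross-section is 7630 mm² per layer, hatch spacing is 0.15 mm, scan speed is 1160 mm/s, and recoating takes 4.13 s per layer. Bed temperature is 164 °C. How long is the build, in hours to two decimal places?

Number of layers: 208 / 0.05 → 4160 (rounded up).
Scan path per layer = 7630 / 0.15 = 50866.7 mm.
Laser time per layer = 50866.7 / 1160, so 43.8506 s.
Per-layer time = 43.8506 + 4.13 = 47.9806 s.
Total: 4160 × 47.9806 s = 199599.296 s → 55.44 hours.

55.44 hours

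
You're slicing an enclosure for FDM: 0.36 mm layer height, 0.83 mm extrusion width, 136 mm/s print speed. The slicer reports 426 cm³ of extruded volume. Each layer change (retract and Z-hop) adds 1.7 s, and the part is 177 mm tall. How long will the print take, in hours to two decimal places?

Extrusion cross-section = 0.36 × 0.83 = 0.2988 mm².
Toolpath length = 426 cm³ / 0.2988 mm² = 426000 / 0.2988 = 1425702.8 mm.
Time extruding: 1425702.8 / 136 → 10483.1 s.
Layer count = ceil(177 / 0.36) = 492.
Layer-change overhead = 492 × 1.7, so 836.4 s.
Total = 10483.1 + 836.4 = 11319.5 s = 3.14 hours.

3.14 hours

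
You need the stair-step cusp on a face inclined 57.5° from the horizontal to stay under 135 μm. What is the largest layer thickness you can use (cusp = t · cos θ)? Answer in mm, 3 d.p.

t = h_c / cos θ = 0.135 / 0.5373 = 0.251 mm.

0.251 mm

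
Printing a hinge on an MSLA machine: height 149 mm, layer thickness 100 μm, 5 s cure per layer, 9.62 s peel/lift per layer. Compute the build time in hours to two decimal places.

6.05 hours

Layers = ⌈149/0.1⌉ = 1490.
Each layer takes: 5 + 9.62 → 14.62 s.
Total = 1490 × 14.62 = 21783.8 s = 6.05 hours.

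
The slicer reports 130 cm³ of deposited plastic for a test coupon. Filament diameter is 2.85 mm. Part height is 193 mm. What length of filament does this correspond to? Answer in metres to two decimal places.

20.38 m

A = π r² = π × 1.425² = 6.3794 mm².
Length = 130 cm³ / 6.3794 mm² = 130000 / 6.3794 = 20378.09 mm = 20.38 m.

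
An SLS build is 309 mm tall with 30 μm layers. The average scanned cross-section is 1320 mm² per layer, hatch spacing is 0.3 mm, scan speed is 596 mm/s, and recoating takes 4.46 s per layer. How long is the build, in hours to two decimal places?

Layers = ⌈309/0.03⌉ = 10300.
Per-layer scan distance: 1320 / 0.3 → 4400 mm.
Laser time per layer: 4400 / 596 → 7.3826 s.
Time per layer = 7.3826 + 4.46, so 11.8426 s.
Build time = 10300 × 11.8426 = 121978.78 s = 33.88 hours.

33.88 hours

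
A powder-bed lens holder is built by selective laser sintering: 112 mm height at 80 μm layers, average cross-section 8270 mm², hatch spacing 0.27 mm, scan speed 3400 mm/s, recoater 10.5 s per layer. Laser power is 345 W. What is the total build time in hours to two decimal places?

Layers = ⌈112/0.08⌉ = 1400.
Scan path per layer: 8270 / 0.27 → 30629.6 mm.
Scan time per layer = 30629.6 / 3400, so 9.0087 s.
Per-layer time = 9.0087 + 10.5 = 19.5087 s.
Total: 1400 × 19.5087 s = 27312.18 s → 7.59 hours.

7.59 hours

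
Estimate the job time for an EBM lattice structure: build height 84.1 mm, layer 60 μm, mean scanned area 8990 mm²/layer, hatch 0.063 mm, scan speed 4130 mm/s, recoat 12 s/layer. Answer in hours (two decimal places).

18.13 hours

Layers = ⌈84.1/0.06⌉ = 1402.
Scan path per layer = 8990 / 0.063, so 142698.4 mm.
Beam time per layer: 142698.4 / 4130 → 34.5517 s.
Per-layer time = 34.5517 + 12, so 46.5517 s.
Build time = 1402 × 46.5517 = 65265.4834 s = 18.13 hours.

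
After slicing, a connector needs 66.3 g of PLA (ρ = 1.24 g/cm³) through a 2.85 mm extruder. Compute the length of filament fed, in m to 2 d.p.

8.38 m

Extruded volume: 66.3/1.24 = 53.4677 cm³ (53467.7 mm³).
Cross-section of 2.85 mm filament: π·(2.85/2)² = 6.3794 mm².
L = V/A = 53467.7/6.3794 = 8381.31 mm → 8.38 m.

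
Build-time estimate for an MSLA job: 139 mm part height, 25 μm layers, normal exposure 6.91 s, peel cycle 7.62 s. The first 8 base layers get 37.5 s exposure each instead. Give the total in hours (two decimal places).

Number of layers: 139 / 0.025 → 5560 (rounded up).
Bottom layers: 8 × (37.5 + 7.62) → 360.96 s.
Regular layers: 5552 × (6.91 + 7.62) → 80670.56 s.
Sum: 360.96 + 80670.56 = 81031.52 s → 22.51 hours.

22.51 hours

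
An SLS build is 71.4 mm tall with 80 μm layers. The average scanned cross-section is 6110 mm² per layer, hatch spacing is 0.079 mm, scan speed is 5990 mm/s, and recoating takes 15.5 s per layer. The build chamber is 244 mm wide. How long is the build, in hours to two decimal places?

7.05 hours

Layers = ⌈71.4/0.08⌉ = 893.
Hatch length per layer = 6110 / 0.079, so 77341.8 mm.
Laser time per layer = 77341.8 / 5990, so 12.9118 s.
Per-layer time: 12.9118 + 15.5 → 28.4118 s.
893 layers × 28.4118 s/layer = 25371.7374 s, i.e. 7.05 hours.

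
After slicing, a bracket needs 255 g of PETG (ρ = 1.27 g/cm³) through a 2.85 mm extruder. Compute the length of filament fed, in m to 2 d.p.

31.47 m

Volume = 255 g / 1.27 g·cm⁻³ = 200.7874 cm³ = 200787.4 mm³.
Cross-section of 2.85 mm filament: π·(2.85/2)² = 6.3794 mm².
Length = 200787.4 / 6.3794 = 31474.34 mm = 31.47 m.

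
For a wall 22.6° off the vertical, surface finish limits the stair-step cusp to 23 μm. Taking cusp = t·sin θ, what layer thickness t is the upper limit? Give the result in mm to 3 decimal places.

t = h_c / sin θ = 0.023 / 0.3843 = 0.060 mm.

0.060 mm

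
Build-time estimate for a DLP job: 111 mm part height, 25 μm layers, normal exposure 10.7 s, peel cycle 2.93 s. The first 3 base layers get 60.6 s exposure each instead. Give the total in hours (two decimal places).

16.85 hours

Layers = ⌈111/0.025⌉ = 4440.
Burn-in layers = 3 × (60.6 + 2.93) = 190.59 s.
Regular layers = 4437 × (10.7 + 2.93), so 60476.31 s.
Sum: 190.59 + 60476.31 = 60666.9 s → 16.85 hours.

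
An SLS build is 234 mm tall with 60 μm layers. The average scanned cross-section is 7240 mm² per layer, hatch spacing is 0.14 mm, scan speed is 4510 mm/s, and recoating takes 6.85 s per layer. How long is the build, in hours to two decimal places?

Layers = ⌈234/0.06⌉ = 3900.
Hatch length per layer = 7240 / 0.14 = 51714.3 mm.
Per-layer scan time: 51714.3 / 4510 → 11.4666 s.
Per-layer time: 11.4666 + 6.85 → 18.3166 s.
3900 layers × 18.3166 s/layer = 71434.74 s, i.e. 19.84 hours.

19.84 hours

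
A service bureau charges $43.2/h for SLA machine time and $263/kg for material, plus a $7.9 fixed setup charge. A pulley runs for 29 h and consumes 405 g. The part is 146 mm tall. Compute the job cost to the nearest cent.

$1367.22

Machine-time cost: 43.2 × 29 → $1252.80.
Feedstock cost = 263 × 405/1000, so $106.515.
Adding setup: 1252.80 + 106.515 + 7.9 → 1367.215 ≈ $1367.22.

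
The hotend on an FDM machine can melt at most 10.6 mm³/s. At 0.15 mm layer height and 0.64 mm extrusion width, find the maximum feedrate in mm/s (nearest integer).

110 mm/s

Extrusion cross-section = 0.15 × 0.64, so 0.096 mm².
v_max = Q/A = 10.6/0.096 = 110.42 mm/s → 110 mm/s.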